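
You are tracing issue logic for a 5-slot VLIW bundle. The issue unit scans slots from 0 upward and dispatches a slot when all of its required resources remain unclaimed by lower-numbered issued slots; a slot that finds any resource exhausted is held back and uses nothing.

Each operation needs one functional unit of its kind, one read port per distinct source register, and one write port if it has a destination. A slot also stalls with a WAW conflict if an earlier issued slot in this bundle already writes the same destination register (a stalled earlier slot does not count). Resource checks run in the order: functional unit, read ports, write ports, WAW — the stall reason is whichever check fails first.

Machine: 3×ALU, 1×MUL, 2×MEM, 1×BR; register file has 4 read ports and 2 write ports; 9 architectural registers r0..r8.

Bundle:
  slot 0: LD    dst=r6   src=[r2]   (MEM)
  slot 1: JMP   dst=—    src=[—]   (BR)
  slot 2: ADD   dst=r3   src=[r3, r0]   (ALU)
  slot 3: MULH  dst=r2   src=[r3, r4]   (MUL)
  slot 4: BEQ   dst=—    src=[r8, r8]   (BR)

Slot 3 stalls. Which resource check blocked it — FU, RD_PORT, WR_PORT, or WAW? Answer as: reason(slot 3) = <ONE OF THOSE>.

(0) want 1×MEM +1rd +1wr — yes → AL3|MU1|ME1|BR1|rd3|wr1
(1) want 1×BR +0rd +0wr — yes → AL3|MU1|ME1|BR0|rd3|wr1
(2) want 1×ALU +2rd +1wr — yes → AL2|MU1|ME1|BR0|rd1|wr0
(3) want 1×MUL +2rd +1wr — RD_PORT → AL2|MU1|ME1|BR0|rd1|wr0
(4) want 1×BR +1rd +0wr — FU → AL2|MU1|ME1|BR0|rd1|wr0

reason(slot 3) = RD_PORT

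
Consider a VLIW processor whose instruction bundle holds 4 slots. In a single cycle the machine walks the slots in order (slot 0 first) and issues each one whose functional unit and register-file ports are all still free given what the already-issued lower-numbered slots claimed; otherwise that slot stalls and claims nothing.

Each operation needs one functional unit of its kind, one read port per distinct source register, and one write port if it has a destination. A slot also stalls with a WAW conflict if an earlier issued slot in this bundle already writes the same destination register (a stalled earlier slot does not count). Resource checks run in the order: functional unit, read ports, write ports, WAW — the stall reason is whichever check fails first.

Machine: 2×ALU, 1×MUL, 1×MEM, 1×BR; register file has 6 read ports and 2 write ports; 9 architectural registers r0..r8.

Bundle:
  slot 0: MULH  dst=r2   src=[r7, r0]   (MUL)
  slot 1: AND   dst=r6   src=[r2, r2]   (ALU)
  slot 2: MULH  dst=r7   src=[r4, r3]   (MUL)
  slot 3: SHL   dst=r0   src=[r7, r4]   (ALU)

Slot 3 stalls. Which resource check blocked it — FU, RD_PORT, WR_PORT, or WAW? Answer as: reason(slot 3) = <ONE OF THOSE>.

reason(slot 3) = WR_PORT

  0. MUL→r2 ⇒ go  {2A/0Mu/1Ld/1B | 4r 1w}
  1. ALU→r6 ⇒ go  {1A/0Mu/1Ld/1B | 3r 0w}
  2. MUL→r7 ⇒ no(FU)  {1A/0Mu/1Ld/1B | 3r 0w}
  3. ALU→r0 ⇒ no(WR_PORT)  {1A/0Mu/1Ld/1B | 3r 0w}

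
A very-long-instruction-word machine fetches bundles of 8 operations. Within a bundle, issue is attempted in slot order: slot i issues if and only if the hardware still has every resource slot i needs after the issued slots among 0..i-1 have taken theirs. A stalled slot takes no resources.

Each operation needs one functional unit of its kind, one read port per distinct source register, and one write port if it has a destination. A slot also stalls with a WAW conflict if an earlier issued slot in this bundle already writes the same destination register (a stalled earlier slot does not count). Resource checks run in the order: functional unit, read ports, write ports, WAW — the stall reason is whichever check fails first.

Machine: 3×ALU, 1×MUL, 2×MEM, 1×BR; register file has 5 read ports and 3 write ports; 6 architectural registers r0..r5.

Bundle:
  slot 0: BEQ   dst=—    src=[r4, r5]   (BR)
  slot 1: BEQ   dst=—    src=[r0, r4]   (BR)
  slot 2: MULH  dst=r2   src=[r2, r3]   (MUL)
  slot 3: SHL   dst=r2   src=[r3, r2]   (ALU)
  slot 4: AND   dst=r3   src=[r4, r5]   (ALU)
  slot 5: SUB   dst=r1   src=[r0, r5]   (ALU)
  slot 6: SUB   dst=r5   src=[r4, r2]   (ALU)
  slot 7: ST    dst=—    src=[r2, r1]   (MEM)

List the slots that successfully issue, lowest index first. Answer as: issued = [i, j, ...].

issued = [0, 2]

  0. BR ⇒ go  {3A/1Mu/2Ld/0B | 3r 3w}
  1. BR ⇒ no(FU)  {3A/1Mu/2Ld/0B | 3r 3w}
  2. MUL→r2 ⇒ go  {3A/0Mu/2Ld/0B | 1r 2w}
  3. ALU→r2 ⇒ no(RD_PORT)  {3A/0Mu/2Ld/0B | 1r 2w}
  4. ALU→r3 ⇒ no(RD_PORT)  {3A/0Mu/2Ld/0B | 1r 2w}
  5. ALU→r1 ⇒ no(RD_PORT)  {3A/0Mu/2Ld/0B | 1r 2w}
  6. ALU→r5 ⇒ no(RD_PORT)  {3A/0Mu/2Ld/0B | 1r 2w}
  7. MEM ⇒ no(RD_PORT)  {3A/0Mu/2Ld/0B | 1r 2w}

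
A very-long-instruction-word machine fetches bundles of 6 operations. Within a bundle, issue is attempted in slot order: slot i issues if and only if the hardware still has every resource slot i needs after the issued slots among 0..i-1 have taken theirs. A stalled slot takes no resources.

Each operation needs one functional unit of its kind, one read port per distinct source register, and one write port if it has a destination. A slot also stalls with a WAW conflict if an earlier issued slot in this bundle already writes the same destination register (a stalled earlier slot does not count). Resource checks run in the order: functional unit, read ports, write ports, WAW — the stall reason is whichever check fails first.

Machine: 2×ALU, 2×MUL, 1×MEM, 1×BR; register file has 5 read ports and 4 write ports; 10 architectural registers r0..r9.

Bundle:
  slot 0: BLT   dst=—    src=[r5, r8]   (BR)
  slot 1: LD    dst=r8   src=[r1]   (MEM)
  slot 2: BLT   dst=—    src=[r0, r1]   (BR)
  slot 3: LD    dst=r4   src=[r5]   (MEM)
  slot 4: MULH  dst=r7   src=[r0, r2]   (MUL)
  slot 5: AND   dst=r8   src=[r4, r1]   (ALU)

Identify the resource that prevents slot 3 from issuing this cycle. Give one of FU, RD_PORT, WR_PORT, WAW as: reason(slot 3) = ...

reason(slot 3) = FU

  0. BR ⇒ go  {2A/2Mu/1Ld/0B | 3r 4w}
  1. MEM→r8 ⇒ go  {2A/2Mu/0Ld/0B | 2r 3w}
  2. BR ⇒ no(FU)  {2A/2Mu/0Ld/0B | 2r 3w}
  3. MEM→r4 ⇒ no(FU)  {2A/2Mu/0Ld/0B | 2r 3w}
  4. MUL→r7 ⇒ go  {2A/1Mu/0Ld/0B | 0r 2w}
  5. ALU→r8 ⇒ no(RD_PORT)  {2A/1Mu/0Ld/0B | 0r 2w}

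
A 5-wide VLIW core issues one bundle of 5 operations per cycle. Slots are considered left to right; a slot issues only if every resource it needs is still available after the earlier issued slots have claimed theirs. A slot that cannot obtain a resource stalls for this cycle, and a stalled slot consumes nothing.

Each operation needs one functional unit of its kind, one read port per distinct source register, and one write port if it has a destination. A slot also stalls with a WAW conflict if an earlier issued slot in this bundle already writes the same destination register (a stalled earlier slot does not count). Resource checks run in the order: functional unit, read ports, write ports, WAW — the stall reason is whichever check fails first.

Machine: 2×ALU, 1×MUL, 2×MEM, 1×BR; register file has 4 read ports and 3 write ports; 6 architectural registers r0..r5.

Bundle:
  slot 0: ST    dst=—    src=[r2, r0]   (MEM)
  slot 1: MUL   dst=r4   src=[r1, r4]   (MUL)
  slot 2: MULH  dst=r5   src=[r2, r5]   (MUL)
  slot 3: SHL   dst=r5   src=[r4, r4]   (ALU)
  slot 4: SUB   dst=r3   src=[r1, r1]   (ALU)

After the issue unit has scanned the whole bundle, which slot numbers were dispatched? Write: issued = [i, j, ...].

issued = [0, 1]

slot 0 (MEM): ISSUE — free A2,Mu1,Ld1,B1 rp2 wp3
slot 1 (MUL): ISSUE — free A2,Mu0,Ld1,B1 rp0 wp2
slot 2 (MUL): stall FU — free A2,Mu0,Ld1,B1 rp0 wp2
slot 3 (ALU): stall RD_PORT — free A2,Mu0,Ld1,B1 rp0 wp2
slot 4 (ALU): stall RD_PORT — free A2,Mu0,Ld1,B1 rp0 wp2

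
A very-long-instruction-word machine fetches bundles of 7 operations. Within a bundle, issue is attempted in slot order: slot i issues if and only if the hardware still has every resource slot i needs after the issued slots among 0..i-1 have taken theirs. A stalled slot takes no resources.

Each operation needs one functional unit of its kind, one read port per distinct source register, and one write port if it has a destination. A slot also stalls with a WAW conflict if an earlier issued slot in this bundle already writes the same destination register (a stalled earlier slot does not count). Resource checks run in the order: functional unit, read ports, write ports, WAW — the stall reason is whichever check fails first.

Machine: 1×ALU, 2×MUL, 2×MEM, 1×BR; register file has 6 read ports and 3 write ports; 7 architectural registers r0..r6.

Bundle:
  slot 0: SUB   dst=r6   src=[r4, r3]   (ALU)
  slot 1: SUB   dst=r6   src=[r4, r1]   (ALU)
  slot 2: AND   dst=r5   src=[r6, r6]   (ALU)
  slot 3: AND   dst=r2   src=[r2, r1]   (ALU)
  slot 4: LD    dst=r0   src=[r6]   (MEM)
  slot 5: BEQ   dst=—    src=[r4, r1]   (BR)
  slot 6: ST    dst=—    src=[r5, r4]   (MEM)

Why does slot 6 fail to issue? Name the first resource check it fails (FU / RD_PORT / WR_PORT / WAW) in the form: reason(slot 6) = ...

reason(slot 6) = RD_PORT

  0. ALU→r6 ⇒ go  {0A/2Mu/2Ld/1B | 4r 2w}
  1. ALU→r6 ⇒ no(FU)  {0A/2Mu/2Ld/1B | 4r 2w}
  2. ALU→r5 ⇒ no(FU)  {0A/2Mu/2Ld/1B | 4r 2w}
  3. ALU→r2 ⇒ no(FU)  {0A/2Mu/2Ld/1B | 4r 2w}
  4. MEM→r0 ⇒ go  {0A/2Mu/1Ld/1B | 3r 1w}
  5. BR ⇒ go  {0A/2Mu/1Ld/0B | 1r 1w}
  6. MEM ⇒ no(RD_PORT)  {0A/2Mu/1Ld/0B | 1r 1w}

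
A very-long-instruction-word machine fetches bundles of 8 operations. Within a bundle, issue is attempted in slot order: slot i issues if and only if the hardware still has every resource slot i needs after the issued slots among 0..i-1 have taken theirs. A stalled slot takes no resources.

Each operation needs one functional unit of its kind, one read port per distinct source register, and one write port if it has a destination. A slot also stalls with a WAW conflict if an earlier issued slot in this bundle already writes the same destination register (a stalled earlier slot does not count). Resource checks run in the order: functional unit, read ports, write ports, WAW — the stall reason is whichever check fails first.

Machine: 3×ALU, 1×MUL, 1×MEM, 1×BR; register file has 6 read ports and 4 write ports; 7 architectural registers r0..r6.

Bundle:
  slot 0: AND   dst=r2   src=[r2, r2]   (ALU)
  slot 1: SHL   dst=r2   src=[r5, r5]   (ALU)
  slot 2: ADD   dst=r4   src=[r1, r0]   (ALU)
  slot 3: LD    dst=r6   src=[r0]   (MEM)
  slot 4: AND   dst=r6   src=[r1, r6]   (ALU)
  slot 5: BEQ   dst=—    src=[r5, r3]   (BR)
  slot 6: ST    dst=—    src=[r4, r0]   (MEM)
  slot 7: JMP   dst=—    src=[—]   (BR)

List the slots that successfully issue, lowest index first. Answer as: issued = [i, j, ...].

slot 0 (ALU): ISSUE — free A2,Mu1,Ld1,B1 rp5 wp3
slot 1 (ALU): stall WAW — free A2,Mu1,Ld1,B1 rp5 wp3
slot 2 (ALU): ISSUE — free A1,Mu1,Ld1,B1 rp3 wp2
slot 3 (MEM): ISSUE — free A1,Mu1,Ld0,B1 rp2 wp1
slot 4 (ALU): stall WAW — free A1,Mu1,Ld0,B1 rp2 wp1
slot 5 (BR): ISSUE — free A1,Mu1,Ld0,B0 rp0 wp1
slot 6 (MEM): stall FU — free A1,Mu1,Ld0,B0 rp0 wp1
slot 7 (BR): stall FU — free A1,Mu1,Ld0,B0 rp0 wp1

issued = [0, 2, 3, 5]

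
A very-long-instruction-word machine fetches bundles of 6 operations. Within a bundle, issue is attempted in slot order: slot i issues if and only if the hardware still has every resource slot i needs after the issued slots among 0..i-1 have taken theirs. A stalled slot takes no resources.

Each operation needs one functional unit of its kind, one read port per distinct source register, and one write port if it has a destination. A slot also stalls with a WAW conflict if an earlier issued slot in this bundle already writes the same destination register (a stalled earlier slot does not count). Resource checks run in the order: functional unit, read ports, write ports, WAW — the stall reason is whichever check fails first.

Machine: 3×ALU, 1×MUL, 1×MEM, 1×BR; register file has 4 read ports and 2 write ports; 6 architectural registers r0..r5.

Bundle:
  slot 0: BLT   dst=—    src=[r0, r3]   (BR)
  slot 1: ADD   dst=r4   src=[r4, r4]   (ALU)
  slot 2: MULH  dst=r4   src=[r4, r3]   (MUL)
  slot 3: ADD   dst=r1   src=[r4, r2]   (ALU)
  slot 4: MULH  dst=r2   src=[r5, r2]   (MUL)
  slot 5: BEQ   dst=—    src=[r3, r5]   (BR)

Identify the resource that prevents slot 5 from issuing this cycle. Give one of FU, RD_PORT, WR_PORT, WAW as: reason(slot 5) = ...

reason(slot 5) = FU

[0] BR needs rd=2 wr=0: ok; after: ALU=3 MUL=1 MEM=1 BR=0, R=2, W=2
[1] ALU needs rd=1 wr=1: ok; after: ALU=2 MUL=1 MEM=1 BR=0, R=1, W=1
[2] MUL needs rd=2 wr=1: RD_PORT; after: ALU=2 MUL=1 MEM=1 BR=0, R=1, W=1
[3] ALU needs rd=2 wr=1: RD_PORT; after: ALU=2 MUL=1 MEM=1 BR=0, R=1, W=1
[4] MUL needs rd=2 wr=1: RD_PORT; after: ALU=2 MUL=1 MEM=1 BR=0, R=1, W=1
[5] BR needs rd=2 wr=0: FU; after: ALU=2 MUL=1 MEM=1 BR=0, R=1, W=1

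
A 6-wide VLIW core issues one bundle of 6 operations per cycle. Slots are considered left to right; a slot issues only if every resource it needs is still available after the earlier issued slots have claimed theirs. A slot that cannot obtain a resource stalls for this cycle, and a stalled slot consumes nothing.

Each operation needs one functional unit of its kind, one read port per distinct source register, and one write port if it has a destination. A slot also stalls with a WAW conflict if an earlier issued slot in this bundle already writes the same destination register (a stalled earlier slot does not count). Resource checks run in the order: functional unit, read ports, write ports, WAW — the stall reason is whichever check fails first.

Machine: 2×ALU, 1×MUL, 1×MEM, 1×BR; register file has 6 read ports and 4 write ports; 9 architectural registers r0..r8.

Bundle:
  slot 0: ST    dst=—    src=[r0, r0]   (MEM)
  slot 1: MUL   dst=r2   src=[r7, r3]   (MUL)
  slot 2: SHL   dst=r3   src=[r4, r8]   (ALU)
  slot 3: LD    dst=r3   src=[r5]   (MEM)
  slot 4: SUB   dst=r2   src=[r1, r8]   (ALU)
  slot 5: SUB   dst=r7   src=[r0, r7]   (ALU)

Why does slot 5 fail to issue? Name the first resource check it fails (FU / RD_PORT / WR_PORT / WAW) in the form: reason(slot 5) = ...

reason(slot 5) = RD_PORT

(0) want 1×MEM +1rd +0wr — yes → AL2|MU1|ME0|BR1|rd5|wr4
(1) want 1×MUL +2rd +1wr — yes → AL2|MU0|ME0|BR1|rd3|wr3
(2) want 1×ALU +2rd +1wr — yes → AL1|MU0|ME0|BR1|rd1|wr2
(3) want 1×MEM +1rd +1wr — FU → AL1|MU0|ME0|BR1|rd1|wr2
(4) want 1×ALU +2rd +1wr — RD_PORT → AL1|MU0|ME0|BR1|rd1|wr2
(5) want 1×ALU +2rd +1wr — RD_PORT → AL1|MU0|ME0|BR1|rd1|wr2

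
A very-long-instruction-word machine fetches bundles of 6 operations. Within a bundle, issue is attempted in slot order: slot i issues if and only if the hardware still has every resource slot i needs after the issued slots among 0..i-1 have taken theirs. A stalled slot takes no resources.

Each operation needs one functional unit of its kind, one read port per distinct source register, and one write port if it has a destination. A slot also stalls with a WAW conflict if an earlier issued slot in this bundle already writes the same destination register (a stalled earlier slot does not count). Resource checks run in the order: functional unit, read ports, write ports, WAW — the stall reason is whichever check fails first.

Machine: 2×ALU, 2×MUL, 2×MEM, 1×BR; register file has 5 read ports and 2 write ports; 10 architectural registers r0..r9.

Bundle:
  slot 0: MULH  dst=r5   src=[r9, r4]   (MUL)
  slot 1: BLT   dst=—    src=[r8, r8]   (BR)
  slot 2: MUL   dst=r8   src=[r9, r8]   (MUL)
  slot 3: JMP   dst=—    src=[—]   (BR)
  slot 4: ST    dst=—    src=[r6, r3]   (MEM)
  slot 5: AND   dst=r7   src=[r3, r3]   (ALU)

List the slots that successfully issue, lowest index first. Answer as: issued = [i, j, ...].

issued = [0, 1, 2]

#0 MUL src=r9,r4 dispatched  <A:2 Mu:1 Ld:2 B:1 rd:3 wr:1>
#1 BR src=r8,r8 dispatched  <A:2 Mu:1 Ld:2 B:0 rd:2 wr:1>
#2 MUL src=r9,r8 dispatched  <A:2 Mu:0 Ld:2 B:0 rd:0 wr:0>
#3 BR src=- held:FU  <A:2 Mu:0 Ld:2 B:0 rd:0 wr:0>
#4 MEM src=r6,r3 held:RD_PORT  <A:2 Mu:0 Ld:2 B:0 rd:0 wr:0>
#5 ALU src=r3,r3 held:RD_PORT  <A:2 Mu:0 Ld:2 B:0 rd:0 wr:0>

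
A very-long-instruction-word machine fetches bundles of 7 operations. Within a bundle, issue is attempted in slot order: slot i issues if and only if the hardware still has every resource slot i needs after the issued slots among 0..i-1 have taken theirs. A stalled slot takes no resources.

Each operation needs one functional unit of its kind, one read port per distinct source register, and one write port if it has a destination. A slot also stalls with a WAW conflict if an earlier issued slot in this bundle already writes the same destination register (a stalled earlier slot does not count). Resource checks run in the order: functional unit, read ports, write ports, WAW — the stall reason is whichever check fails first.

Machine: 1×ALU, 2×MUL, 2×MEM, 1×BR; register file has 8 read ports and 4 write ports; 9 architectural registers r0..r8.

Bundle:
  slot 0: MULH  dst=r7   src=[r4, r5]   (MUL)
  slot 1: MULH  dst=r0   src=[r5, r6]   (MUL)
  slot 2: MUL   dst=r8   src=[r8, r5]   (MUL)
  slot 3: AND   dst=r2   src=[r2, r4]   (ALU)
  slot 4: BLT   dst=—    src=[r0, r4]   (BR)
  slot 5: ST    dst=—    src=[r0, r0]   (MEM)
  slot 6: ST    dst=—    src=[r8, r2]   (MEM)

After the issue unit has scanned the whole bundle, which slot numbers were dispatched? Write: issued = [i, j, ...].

slot 0 (MUL): ISSUE — free A1,Mu1,Ld2,B1 rp6 wp3
slot 1 (MUL): ISSUE — free A1,Mu0,Ld2,B1 rp4 wp2
slot 2 (MUL): stall FU — free A1,Mu0,Ld2,B1 rp4 wp2
slot 3 (ALU): ISSUE — free A0,Mu0,Ld2,B1 rp2 wp1
slot 4 (BR): ISSUE — free A0,Mu0,Ld2,B0 rp0 wp1
slot 5 (MEM): stall RD_PORT — free A0,Mu0,Ld2,B0 rp0 wp1
slot 6 (MEM): stall RD_PORT — free A0,Mu0,Ld2,B0 rp0 wp1

issued = [0, 1, 3, 4]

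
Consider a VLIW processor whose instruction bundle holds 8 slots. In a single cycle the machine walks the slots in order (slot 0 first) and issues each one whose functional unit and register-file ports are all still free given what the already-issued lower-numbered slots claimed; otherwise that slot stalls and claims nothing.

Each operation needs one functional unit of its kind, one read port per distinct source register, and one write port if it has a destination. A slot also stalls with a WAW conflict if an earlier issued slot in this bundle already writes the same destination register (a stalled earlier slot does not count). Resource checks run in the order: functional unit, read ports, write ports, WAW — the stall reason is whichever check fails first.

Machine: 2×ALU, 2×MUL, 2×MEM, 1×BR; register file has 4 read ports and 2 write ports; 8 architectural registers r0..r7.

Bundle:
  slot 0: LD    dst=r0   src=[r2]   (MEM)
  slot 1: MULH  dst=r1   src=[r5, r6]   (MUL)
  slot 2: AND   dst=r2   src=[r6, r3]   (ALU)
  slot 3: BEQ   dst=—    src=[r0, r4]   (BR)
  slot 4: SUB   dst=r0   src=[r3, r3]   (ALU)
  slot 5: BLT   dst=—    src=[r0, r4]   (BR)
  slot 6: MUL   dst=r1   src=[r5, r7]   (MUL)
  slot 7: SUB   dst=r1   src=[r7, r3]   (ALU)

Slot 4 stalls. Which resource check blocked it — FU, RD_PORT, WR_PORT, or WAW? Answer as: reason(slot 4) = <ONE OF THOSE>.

reason(slot 4) = WR_PORT

slot 0 (MEM): ISSUE — free A2,Mu2,Ld1,B1 rp3 wp1
slot 1 (MUL): ISSUE — free A2,Mu1,Ld1,B1 rp1 wp0
slot 2 (ALU): stall RD_PORT — free A2,Mu1,Ld1,B1 rp1 wp0
slot 3 (BR): stall RD_PORT — free A2,Mu1,Ld1,B1 rp1 wp0
slot 4 (ALU): stall WR_PORT — free A2,Mu1,Ld1,B1 rp1 wp0
slot 5 (BR): stall RD_PORT — free A2,Mu1,Ld1,B1 rp1 wp0
slot 6 (MUL): stall RD_PORT — free A2,Mu1,Ld1,B1 rp1 wp0
slot 7 (ALU): stall RD_PORT — free A2,Mu1,Ld1,B1 rp1 wp0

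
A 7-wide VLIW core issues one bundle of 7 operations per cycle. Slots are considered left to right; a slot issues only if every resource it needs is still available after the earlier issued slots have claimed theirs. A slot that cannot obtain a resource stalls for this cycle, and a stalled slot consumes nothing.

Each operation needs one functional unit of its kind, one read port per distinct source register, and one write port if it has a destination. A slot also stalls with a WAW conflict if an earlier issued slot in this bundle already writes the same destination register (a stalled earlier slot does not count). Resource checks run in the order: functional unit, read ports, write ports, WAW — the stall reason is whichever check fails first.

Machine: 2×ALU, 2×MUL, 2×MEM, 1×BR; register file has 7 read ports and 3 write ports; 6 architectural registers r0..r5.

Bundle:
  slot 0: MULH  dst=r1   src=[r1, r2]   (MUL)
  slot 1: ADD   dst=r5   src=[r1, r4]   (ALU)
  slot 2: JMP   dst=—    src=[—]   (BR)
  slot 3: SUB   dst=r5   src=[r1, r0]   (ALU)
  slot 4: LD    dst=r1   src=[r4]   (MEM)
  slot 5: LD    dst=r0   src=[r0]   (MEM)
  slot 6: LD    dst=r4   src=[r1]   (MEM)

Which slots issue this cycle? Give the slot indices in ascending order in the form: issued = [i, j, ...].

  0. MUL→r1 ⇒ go  {2A/1Mu/2Ld/1B | 5r 2w}
  1. ALU→r5 ⇒ go  {1A/1Mu/2Ld/1B | 3r 1w}
  2. BR ⇒ go  {1A/1Mu/2Ld/0B | 3r 1w}
  3. ALU→r5 ⇒ no(WAW)  {1A/1Mu/2Ld/0B | 3r 1w}
  4. MEM→r1 ⇒ no(WAW)  {1A/1Mu/2Ld/0B | 3r 1w}
  5. MEM→r0 ⇒ go  {1A/1Mu/1Ld/0B | 2r 0w}
  6. MEM→r4 ⇒ no(WR_PORT)  {1A/1Mu/1Ld/0B | 2r 0w}

issued = [0, 1, 2, 5]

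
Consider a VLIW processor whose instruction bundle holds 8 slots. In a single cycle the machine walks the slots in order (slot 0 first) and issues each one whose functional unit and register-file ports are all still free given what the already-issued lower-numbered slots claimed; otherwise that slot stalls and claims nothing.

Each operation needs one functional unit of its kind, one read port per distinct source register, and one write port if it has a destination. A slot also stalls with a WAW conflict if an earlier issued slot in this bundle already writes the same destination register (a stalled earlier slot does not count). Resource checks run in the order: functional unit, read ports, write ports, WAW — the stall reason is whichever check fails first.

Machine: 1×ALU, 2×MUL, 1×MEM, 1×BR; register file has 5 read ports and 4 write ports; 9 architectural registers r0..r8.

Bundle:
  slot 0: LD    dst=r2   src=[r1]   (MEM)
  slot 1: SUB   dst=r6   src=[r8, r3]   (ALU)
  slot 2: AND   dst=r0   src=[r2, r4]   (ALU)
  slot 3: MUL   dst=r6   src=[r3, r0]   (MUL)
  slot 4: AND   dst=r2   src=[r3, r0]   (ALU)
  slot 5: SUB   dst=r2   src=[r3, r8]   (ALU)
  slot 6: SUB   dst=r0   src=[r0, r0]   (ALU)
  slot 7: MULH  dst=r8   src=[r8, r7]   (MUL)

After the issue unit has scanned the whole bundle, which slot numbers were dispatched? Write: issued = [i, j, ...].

#0 MEM src=r1 dispatched  <A:1 Mu:2 Ld:0 B:1 rd:4 wr:3>
#1 ALU src=r8,r3 dispatched  <A:0 Mu:2 Ld:0 B:1 rd:2 wr:2>
#2 ALU src=r2,r4 held:FU  <A:0 Mu:2 Ld:0 B:1 rd:2 wr:2>
#3 MUL src=r3,r0 held:WAW  <A:0 Mu:2 Ld:0 B:1 rd:2 wr:2>
#4 ALU src=r3,r0 held:FU  <A:0 Mu:2 Ld:0 B:1 rd:2 wr:2>
#5 ALU src=r3,r8 held:FU  <A:0 Mu:2 Ld:0 B:1 rd:2 wr:2>
#6 ALU src=r0,r0 held:FU  <A:0 Mu:2 Ld:0 B:1 rd:2 wr:2>
#7 MUL src=r8,r7 dispatched  <A:0 Mu:1 Ld:0 B:1 rd:0 wr:1>

issued = [0, 1, 7]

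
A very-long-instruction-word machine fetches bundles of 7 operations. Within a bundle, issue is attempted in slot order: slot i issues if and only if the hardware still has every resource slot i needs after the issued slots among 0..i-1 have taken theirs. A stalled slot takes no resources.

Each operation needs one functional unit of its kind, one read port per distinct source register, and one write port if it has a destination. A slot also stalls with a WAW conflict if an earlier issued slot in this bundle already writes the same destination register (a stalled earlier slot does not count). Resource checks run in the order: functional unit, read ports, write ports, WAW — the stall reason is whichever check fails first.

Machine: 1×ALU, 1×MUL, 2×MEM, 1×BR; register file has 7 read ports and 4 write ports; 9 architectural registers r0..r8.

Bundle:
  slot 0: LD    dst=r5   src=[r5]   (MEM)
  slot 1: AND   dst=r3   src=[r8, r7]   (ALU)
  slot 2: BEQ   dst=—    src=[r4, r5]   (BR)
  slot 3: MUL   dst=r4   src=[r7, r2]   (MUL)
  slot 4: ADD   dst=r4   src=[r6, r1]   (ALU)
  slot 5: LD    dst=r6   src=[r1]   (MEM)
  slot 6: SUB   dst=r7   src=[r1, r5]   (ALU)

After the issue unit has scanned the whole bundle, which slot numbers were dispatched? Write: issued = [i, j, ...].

issued = [0, 1, 2, 3]

[0] MEM needs rd=1 wr=1: ok; after: ALU=1 MUL=1 MEM=1 BR=1, R=6, W=3
[1] ALU needs rd=2 wr=1: ok; after: ALU=0 MUL=1 MEM=1 BR=1, R=4, W=2
[2] BR needs rd=2 wr=0: ok; after: ALU=0 MUL=1 MEM=1 BR=0, R=2, W=2
[3] MUL needs rd=2 wr=1: ok; after: ALU=0 MUL=0 MEM=1 BR=0, R=0, W=1
[4] ALU needs rd=2 wr=1: FU; after: ALU=0 MUL=0 MEM=1 BR=0, R=0, W=1
[5] MEM needs rd=1 wr=1: RD_PORT; after: ALU=0 MUL=0 MEM=1 BR=0, R=0, W=1
[6] ALU needs rd=2 wr=1: FU; after: ALU=0 MUL=0 MEM=1 BR=0, R=0, W=1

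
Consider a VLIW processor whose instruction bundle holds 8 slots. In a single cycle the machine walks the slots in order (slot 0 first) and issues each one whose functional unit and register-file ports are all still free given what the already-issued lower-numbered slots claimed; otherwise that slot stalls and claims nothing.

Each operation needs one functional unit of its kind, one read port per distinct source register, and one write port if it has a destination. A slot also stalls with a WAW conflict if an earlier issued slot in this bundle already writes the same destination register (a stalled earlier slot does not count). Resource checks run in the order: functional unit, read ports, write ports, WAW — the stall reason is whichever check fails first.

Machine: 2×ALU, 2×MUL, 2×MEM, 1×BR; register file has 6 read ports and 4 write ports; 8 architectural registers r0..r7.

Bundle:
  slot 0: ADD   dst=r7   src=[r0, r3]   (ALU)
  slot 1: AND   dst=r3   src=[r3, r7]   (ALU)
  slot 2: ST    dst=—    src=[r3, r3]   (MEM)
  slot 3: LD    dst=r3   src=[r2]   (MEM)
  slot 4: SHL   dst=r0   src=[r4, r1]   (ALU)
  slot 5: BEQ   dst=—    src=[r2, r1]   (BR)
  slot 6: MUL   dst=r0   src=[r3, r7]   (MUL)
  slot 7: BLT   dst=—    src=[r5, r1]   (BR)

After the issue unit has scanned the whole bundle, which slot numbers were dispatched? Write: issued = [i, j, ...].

#0 ALU src=r0,r3 dispatched  <A:1 Mu:2 Ld:2 B:1 rd:4 wr:3>
#1 ALU src=r3,r7 dispatched  <A:0 Mu:2 Ld:2 B:1 rd:2 wr:2>
#2 MEM src=r3,r3 dispatched  <A:0 Mu:2 Ld:1 B:1 rd:1 wr:2>
#3 MEM src=r2 held:WAW  <A:0 Mu:2 Ld:1 B:1 rd:1 wr:2>
#4 ALU src=r4,r1 held:FU  <A:0 Mu:2 Ld:1 B:1 rd:1 wr:2>
#5 BR src=r2,r1 held:RD_PORT  <A:0 Mu:2 Ld:1 B:1 rd:1 wr:2>
#6 MUL src=r3,r7 held:RD_PORT  <A:0 Mu:2 Ld:1 B:1 rd:1 wr:2>
#7 BR src=r5,r1 held:RD_PORT  <A:0 Mu:2 Ld:1 B:1 rd:1 wr:2>

issued = [0, 1, 2]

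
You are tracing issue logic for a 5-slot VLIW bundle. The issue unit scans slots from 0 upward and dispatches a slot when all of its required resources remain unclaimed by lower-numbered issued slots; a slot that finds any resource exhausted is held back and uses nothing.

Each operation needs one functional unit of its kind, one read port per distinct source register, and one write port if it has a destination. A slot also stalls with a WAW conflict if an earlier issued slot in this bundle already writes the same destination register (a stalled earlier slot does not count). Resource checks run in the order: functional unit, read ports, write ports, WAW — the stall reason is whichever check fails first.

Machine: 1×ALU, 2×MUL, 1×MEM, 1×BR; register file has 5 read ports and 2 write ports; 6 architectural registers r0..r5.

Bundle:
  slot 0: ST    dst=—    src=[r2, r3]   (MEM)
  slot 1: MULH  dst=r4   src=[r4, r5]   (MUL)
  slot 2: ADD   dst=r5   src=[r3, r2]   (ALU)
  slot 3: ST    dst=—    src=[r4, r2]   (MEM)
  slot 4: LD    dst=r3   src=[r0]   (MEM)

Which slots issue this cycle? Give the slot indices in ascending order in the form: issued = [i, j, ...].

[0] MEM needs rd=2 wr=0: ok; after: ALU=1 MUL=2 MEM=0 BR=1, R=3, W=2
[1] MUL needs rd=2 wr=1: ok; after: ALU=1 MUL=1 MEM=0 BR=1, R=1, W=1
[2] ALU needs rd=2 wr=1: RD_PORT; after: ALU=1 MUL=1 MEM=0 BR=1, R=1, W=1
[3] MEM needs rd=2 wr=0: FU; after: ALU=1 MUL=1 MEM=0 BR=1, R=1, W=1
[4] MEM needs rd=1 wr=1: FU; after: ALU=1 MUL=1 MEM=0 BR=1, R=1, W=1

issued = [0, 1]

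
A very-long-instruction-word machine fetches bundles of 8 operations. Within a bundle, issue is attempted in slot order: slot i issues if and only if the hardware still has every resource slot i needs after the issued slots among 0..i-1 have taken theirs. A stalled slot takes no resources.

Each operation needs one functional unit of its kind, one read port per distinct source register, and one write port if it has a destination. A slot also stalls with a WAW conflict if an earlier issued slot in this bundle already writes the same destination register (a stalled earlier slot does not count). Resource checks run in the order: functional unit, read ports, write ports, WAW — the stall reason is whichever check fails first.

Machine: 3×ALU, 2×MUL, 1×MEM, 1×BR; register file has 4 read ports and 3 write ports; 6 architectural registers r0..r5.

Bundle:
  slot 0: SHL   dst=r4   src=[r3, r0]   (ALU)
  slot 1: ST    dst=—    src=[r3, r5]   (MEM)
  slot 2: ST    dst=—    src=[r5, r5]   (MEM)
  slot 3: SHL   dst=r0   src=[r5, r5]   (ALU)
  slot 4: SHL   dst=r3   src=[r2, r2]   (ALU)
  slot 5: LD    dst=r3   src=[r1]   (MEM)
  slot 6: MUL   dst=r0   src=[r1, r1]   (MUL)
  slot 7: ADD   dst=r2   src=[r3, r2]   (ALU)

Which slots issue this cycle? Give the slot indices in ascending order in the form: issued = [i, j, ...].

issued = [0, 1]

[0] ALU needs rd=2 wr=1: ok; after: ALU=2 MUL=2 MEM=1 BR=1, R=2, W=2
[1] MEM needs rd=2 wr=0: ok; after: ALU=2 MUL=2 MEM=0 BR=1, R=0, W=2
[2] MEM needs rd=1 wr=0: FU; after: ALU=2 MUL=2 MEM=0 BR=1, R=0, W=2
[3] ALU needs rd=1 wr=1: RD_PORT; after: ALU=2 MUL=2 MEM=0 BR=1, R=0, W=2
[4] ALU needs rd=1 wr=1: RD_PORT; after: ALU=2 MUL=2 MEM=0 BR=1, R=0, W=2
[5] MEM needs rd=1 wr=1: FU; after: ALU=2 MUL=2 MEM=0 BR=1, R=0, W=2
[6] MUL needs rd=1 wr=1: RD_PORT; after: ALU=2 MUL=2 MEM=0 BR=1, R=0, W=2
[7] ALU needs rd=2 wr=1: RD_PORT; after: ALU=2 MUL=2 MEM=0 BR=1, R=0, W=2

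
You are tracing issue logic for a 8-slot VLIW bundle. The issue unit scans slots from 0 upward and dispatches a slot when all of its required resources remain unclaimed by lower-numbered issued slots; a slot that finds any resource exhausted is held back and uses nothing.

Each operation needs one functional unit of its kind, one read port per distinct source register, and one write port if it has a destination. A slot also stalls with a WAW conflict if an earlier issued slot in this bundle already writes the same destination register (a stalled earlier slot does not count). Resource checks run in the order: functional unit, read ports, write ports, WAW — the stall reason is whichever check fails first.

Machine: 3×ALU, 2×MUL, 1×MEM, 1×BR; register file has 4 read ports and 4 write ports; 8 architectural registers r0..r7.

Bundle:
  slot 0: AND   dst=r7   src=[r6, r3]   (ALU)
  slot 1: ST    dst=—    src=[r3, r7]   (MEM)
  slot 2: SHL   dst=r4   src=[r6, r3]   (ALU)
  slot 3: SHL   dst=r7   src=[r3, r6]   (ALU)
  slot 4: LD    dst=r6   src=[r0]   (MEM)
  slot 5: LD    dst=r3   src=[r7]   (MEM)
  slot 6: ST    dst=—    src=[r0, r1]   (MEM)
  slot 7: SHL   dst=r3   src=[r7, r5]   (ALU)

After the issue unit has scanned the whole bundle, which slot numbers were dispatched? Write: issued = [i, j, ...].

[0] ALU needs rd=2 wr=1: ok; after: ALU=2 MUL=2 MEM=1 BR=1, R=2, W=3
[1] MEM needs rd=2 wr=0: ok; after: ALU=2 MUL=2 MEM=0 BR=1, R=0, W=3
[2] ALU needs rd=2 wr=1: RD_PORT; after: ALU=2 MUL=2 MEM=0 BR=1, R=0, W=3
[3] ALU needs rd=2 wr=1: RD_PORT; after: ALU=2 MUL=2 MEM=0 BR=1, R=0, W=3
[4] MEM needs rd=1 wr=1: FU; after: ALU=2 MUL=2 MEM=0 BR=1, R=0, W=3
[5] MEM needs rd=1 wr=1: FU; after: ALU=2 MUL=2 MEM=0 BR=1, R=0, W=3
[6] MEM needs rd=2 wr=0: FU; after: ALU=2 MUL=2 MEM=0 BR=1, R=0, W=3
[7] ALU needs rd=2 wr=1: RD_PORT; after: ALU=2 MUL=2 MEM=0 BR=1, R=0, W=3

issued = [0, 1]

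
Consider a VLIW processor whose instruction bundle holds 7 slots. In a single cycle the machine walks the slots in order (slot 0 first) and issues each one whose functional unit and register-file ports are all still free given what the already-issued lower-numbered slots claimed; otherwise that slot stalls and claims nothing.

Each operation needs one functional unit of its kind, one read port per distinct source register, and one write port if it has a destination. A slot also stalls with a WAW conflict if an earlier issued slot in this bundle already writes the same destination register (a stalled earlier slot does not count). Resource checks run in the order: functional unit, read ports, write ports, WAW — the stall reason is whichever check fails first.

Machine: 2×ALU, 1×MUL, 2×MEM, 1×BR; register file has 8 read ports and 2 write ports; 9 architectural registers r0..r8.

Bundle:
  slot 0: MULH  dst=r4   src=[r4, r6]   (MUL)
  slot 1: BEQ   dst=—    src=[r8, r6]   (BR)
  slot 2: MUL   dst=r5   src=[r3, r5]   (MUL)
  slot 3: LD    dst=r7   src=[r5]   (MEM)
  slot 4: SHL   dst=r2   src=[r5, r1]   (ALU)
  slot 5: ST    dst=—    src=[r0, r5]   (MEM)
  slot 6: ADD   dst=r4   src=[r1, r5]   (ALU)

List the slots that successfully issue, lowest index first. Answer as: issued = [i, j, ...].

issued = [0, 1, 3, 5]

  0. MUL→r4 ⇒ go  {2A/0Mu/2Ld/1B | 6r 1w}
  1. BR ⇒ go  {2A/0Mu/2Ld/0B | 4r 1w}
  2. MUL→r5 ⇒ no(FU)  {2A/0Mu/2Ld/0B | 4r 1w}
  3. MEM→r7 ⇒ go  {2A/0Mu/1Ld/0B | 3r 0w}
  4. ALU→r2 ⇒ no(WR_PORT)  {2A/0Mu/1Ld/0B | 3r 0w}
  5. MEM ⇒ go  {2A/0Mu/0Ld/0B | 1r 0w}
  6. ALU→r4 ⇒ no(RD_PORT)  {2A/0Mu/0Ld/0B | 1r 0w}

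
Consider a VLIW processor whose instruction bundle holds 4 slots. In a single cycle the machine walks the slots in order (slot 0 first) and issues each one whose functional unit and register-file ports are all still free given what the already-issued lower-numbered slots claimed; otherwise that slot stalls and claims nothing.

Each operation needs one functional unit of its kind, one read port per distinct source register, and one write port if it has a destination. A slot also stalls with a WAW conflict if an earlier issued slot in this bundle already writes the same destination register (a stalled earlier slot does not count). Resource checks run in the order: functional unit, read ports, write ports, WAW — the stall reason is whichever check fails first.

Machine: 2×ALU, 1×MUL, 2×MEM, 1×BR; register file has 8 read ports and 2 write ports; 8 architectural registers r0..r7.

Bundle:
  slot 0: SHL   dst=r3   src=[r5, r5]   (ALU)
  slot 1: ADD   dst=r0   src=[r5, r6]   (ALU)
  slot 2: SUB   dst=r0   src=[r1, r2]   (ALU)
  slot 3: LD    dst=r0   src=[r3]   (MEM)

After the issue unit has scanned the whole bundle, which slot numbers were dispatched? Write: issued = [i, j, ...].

issued = [0, 1]

[0] ALU needs rd=1 wr=1: ok; after: ALU=1 MUL=1 MEM=2 BR=1, R=7, W=1
[1] ALU needs rd=2 wr=1: ok; after: ALU=0 MUL=1 MEM=2 BR=1, R=5, W=0
[2] ALU needs rd=2 wr=1: FU; after: ALU=0 MUL=1 MEM=2 BR=1, R=5, W=0
[3] MEM needs rd=1 wr=1: WR_PORT; after: ALU=0 MUL=1 MEM=2 BR=1, R=5, W=0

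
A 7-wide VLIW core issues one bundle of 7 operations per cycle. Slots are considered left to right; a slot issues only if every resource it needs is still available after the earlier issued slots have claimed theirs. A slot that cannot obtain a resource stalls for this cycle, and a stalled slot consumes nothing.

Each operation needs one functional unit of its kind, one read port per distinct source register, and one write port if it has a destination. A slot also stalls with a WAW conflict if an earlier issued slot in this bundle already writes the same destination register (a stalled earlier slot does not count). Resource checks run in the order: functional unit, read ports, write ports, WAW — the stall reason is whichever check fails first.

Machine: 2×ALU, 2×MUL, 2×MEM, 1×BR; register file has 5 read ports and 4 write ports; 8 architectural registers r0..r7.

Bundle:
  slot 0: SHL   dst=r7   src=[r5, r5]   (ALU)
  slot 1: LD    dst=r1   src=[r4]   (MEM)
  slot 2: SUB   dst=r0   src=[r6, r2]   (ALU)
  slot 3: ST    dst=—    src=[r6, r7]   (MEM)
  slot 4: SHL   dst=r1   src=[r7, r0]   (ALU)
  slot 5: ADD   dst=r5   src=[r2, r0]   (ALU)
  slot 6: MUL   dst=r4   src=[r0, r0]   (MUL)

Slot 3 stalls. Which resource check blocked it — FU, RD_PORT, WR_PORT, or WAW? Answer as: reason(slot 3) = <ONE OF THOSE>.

reason(slot 3) = RD_PORT

slot 0 (ALU): ISSUE — free A1,Mu2,Ld2,B1 rp4 wp3
slot 1 (MEM): ISSUE — free A1,Mu2,Ld1,B1 rp3 wp2
slot 2 (ALU): ISSUE — free A0,Mu2,Ld1,B1 rp1 wp1
slot 3 (MEM): stall RD_PORT — free A0,Mu2,Ld1,B1 rp1 wp1
slot 4 (ALU): stall FU — free A0,Mu2,Ld1,B1 rp1 wp1
slot 5 (ALU): stall FU — free A0,Mu2,Ld1,B1 rp1 wp1
slot 6 (MUL): ISSUE — free A0,Mu1,Ld1,B1 rp0 wp0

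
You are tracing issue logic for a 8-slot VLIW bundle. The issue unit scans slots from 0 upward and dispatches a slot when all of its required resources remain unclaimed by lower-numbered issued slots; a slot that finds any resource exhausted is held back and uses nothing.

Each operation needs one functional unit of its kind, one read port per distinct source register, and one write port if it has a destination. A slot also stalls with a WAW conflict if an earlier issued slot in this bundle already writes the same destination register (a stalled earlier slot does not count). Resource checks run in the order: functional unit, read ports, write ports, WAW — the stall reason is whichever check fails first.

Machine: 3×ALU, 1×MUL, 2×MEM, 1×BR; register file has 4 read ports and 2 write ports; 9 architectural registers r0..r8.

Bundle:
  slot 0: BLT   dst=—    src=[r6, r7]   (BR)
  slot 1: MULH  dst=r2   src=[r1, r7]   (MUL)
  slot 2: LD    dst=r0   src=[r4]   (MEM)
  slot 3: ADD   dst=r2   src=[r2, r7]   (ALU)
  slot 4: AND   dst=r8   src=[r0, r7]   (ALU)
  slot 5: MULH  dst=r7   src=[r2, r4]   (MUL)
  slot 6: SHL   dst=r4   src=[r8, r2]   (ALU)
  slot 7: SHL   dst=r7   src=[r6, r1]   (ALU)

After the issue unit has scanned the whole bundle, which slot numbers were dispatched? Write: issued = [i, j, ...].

issued = [0, 1]

slot 0 (BR): ISSUE — free A3,Mu1,Ld2,B0 rp2 wp2
slot 1 (MUL): ISSUE — free A3,Mu0,Ld2,B0 rp0 wp1
slot 2 (MEM): stall RD_PORT — free A3,Mu0,Ld2,B0 rp0 wp1
slot 3 (ALU): stall RD_PORT — free A3,Mu0,Ld2,B0 rp0 wp1
slot 4 (ALU): stall RD_PORT — free A3,Mu0,Ld2,B0 rp0 wp1
slot 5 (MUL): stall FU — free A3,Mu0,Ld2,B0 rp0 wp1
slot 6 (ALU): stall RD_PORT — free A3,Mu0,Ld2,B0 rp0 wp1
slot 7 (ALU): stall RD_PORT — free A3,Mu0,Ld2,B0 rp0 wp1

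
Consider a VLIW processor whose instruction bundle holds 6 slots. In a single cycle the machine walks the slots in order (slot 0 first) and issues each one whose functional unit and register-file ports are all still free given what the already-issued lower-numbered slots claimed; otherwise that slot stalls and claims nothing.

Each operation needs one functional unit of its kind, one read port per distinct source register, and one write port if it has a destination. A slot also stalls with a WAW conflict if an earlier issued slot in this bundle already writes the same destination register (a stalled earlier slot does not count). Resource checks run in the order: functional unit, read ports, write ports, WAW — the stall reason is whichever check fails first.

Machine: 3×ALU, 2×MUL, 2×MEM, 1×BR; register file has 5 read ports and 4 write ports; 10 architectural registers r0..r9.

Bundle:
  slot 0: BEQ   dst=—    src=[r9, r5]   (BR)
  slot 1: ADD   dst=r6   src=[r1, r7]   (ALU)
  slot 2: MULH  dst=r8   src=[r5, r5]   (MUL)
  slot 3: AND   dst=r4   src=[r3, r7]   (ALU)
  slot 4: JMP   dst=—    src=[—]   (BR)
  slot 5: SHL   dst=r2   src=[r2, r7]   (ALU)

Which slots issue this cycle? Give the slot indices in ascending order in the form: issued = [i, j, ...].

issued = [0, 1, 2]

(0) want 1×BR +2rd +0wr — yes → AL3|MU2|ME2|BR0|rd3|wr4
(1) want 1×ALU +2rd +1wr — yes → AL2|MU2|ME2|BR0|rd1|wr3
(2) want 1×MUL +1rd +1wr — yes → AL2|MU1|ME2|BR0|rd0|wr2
(3) want 1×ALU +2rd +1wr — RD_PORT → AL2|MU1|ME2|BR0|rd0|wr2
(4) want 1×BR +0rd +0wr — FU → AL2|MU1|ME2|BR0|rd0|wr2
(5) want 1×ALU +2rd +1wr — RD_PORT → AL2|MU1|ME2|BR0|rd0|wr2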